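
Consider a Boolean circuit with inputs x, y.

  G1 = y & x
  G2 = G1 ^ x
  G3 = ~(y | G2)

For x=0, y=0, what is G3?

G1 = 0 & 0 = 0
G2 = 0 ^ 0 = 0
G3 = ~(0 | 0) = 1

1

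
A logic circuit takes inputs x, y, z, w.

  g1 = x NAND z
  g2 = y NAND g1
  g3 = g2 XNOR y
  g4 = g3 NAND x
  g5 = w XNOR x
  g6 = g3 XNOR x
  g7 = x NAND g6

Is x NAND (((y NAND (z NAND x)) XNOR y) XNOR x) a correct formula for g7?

g1 = x NAND z
g2 = y NAND g1 = y NAND (x NAND z)
g3 = g2 XNOR y = (y NAND (x NAND z)) XNOR y
g6 = g3 XNOR x = ((y NAND (x NAND z)) XNOR y) XNOR x
g7 = x NAND g6 = x NAND (((y NAND (x NAND z)) XNOR y) XNOR x)
At x=1, y=1, z=1, w=0: circuit gives 0, formula gives 0.
At x=0, y=0, z=0, w=0: circuit gives 1, formula gives 1.
Agrees on all 16 inputs.

Yes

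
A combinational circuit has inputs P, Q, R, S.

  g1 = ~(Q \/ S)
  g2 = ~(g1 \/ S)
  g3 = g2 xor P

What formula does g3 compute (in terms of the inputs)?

g1 = ~(Q \/ S)
g2 = ~(g1 \/ S) = ~((~(Q \/ S)) \/ S)
g3 = g2 xor P = (~((~(Q \/ S)) \/ S)) xor P

(~((~(Q \/ S)) \/ S)) xor P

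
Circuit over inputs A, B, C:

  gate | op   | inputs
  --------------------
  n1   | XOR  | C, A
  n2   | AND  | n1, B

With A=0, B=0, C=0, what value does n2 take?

0

n1 = 0 XOR 0 = 0
n2 = 0 AND 0 = 0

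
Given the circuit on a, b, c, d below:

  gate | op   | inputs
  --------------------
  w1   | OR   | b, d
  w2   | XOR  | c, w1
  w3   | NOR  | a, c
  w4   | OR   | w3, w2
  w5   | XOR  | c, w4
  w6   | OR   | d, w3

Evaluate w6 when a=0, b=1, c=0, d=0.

w3 = 0 NOR 0 = 1
w6 = 0 OR 1 = 1

1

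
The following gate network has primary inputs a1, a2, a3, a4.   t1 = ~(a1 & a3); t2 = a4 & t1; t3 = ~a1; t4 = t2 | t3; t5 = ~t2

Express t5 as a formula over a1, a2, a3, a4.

~(a4 & (~(a1 & a3)))

t1 = ~(a1 & a3)
t2 = a4 & t1 = a4 & (~(a1 & a3))
t5 = ~t2 = ~(a4 & (~(a1 & a3)))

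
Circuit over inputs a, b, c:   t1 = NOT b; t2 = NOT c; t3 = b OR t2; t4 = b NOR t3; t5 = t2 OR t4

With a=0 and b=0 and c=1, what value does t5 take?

1

t2 = NOT 1 = 0
t3 = 0 OR 0 = 0
t4 = 0 NOR 0 = 1
t5 = 0 OR 1 = 1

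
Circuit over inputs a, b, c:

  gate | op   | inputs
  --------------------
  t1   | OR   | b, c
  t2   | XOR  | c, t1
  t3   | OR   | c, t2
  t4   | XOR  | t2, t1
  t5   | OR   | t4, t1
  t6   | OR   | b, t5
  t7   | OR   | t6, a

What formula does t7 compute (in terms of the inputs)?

(b OR (((c XOR (b OR c)) XOR (b OR c)) OR (b OR c))) OR a

t1 = b OR c
t2 = c XOR t1 = c XOR (b OR c)
t4 = t2 XOR t1 = (c XOR (b OR c)) XOR (b OR c)
t5 = t4 OR t1 = ((c XOR (b OR c)) XOR (b OR c)) OR (b OR c)
t6 = b OR t5 = b OR (((c XOR (b OR c)) XOR (b OR c)) OR (b OR c))
t7 = t6 OR a = (b OR (((c XOR (b OR c)) XOR (b OR c)) OR (b OR c))) OR a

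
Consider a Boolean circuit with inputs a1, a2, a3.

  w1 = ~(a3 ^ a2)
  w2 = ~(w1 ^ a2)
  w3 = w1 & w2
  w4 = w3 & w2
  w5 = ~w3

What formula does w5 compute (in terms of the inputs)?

~((~(a3 ^ a2)) & (~((~(a3 ^ a2)) ^ a2)))

w1 = ~(a3 ^ a2)
w2 = ~(w1 ^ a2) = ~((~(a3 ^ a2)) ^ a2)
w3 = w1 & w2 = (~(a3 ^ a2)) & (~((~(a3 ^ a2)) ^ a2))
w5 = ~w3 = ~((~(a3 ^ a2)) & (~((~(a3 ^ a2)) ^ a2)))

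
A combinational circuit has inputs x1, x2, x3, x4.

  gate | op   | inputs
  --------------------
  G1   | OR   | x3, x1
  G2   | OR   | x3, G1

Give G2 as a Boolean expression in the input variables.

x3 OR (x3 OR x1)

G1 = x3 OR x1
G2 = x3 OR G1 = x3 OR (x3 OR x1)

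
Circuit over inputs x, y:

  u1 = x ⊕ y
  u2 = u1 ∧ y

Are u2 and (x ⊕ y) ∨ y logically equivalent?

u1 = x ⊕ y
u2 = u1 ∧ y = (x ⊕ y) ∧ y
At x=1, y=0: circuit gives 0, formula gives 1.

No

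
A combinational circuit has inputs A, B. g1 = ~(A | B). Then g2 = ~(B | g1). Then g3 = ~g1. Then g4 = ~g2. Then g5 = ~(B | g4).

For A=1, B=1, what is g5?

g1 = ~(1 | 1) = 0
g2 = ~(1 | 0) = 0
g4 = ~0 = 1
g5 = ~(1 | 1) = 0

0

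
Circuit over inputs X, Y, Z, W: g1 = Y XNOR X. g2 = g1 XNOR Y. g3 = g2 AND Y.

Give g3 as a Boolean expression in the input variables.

g1 = Y XNOR X
g2 = g1 XNOR Y = (Y XNOR X) XNOR Y
g3 = g2 AND Y = ((Y XNOR X) XNOR Y) AND Y

((Y XNOR X) XNOR Y) AND Y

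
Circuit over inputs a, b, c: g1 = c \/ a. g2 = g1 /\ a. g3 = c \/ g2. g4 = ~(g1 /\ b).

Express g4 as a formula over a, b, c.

~((c \/ a) /\ b)

g1 = c \/ a
g4 = ~(g1 /\ b) = ~((c \/ a) /\ b)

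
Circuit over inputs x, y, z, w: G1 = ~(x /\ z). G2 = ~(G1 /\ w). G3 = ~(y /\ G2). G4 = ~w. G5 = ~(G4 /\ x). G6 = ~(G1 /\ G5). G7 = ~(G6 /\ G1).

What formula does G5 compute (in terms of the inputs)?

~(~w /\ x)

G4 = ~w
G5 = ~(G4 /\ x) = ~(~w /\ x)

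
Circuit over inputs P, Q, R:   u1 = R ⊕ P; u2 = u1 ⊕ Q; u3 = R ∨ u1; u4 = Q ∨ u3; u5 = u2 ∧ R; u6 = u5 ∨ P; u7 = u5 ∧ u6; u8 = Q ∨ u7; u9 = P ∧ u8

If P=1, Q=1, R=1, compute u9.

u1 = 1 ⊕ 1 = 0
u2 = 0 ⊕ 1 = 1
u5 = 1 ∧ 1 = 1
u6 = 1 ∨ 1 = 1
u7 = 1 ∧ 1 = 1
u8 = 1 ∨ 1 = 1
u9 = 1 ∧ 1 = 1

1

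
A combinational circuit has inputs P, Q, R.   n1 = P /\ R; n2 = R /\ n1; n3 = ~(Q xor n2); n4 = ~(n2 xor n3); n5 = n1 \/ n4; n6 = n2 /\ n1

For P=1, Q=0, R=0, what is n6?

0

n1 = 1 /\ 0 = 0
n2 = 0 /\ 0 = 0
n6 = 0 /\ 0 = 0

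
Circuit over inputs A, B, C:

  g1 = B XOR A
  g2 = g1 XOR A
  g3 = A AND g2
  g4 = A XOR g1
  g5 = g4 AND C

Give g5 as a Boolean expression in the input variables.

g1 = B XOR A
g4 = A XOR g1 = A XOR (B XOR A)
g5 = g4 AND C = (A XOR (B XOR A)) AND C

(A XOR (B XOR A)) AND C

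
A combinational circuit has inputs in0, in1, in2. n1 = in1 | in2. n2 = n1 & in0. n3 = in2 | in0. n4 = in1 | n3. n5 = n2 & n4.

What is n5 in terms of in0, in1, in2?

n1 = in1 | in2
n2 = n1 & in0 = (in1 | in2) & in0
n3 = in2 | in0
n4 = in1 | n3 = in1 | (in2 | in0)
n5 = n2 & n4 = ((in1 | in2) & in0) & (in1 | (in2 | in0))

((in1 | in2) & in0) & (in1 | (in2 | in0))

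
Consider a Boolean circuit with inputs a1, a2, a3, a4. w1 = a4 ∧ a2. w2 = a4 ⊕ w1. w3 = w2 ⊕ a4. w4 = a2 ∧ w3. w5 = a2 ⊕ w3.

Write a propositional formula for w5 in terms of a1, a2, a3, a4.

a2 ⊕ ((a4 ⊕ (a4 ∧ a2)) ⊕ a4)

w1 = a4 ∧ a2
w2 = a4 ⊕ w1 = a4 ⊕ (a4 ∧ a2)
w3 = w2 ⊕ a4 = (a4 ⊕ (a4 ∧ a2)) ⊕ a4
w5 = a2 ⊕ w3 = a2 ⊕ ((a4 ⊕ (a4 ∧ a2)) ⊕ a4)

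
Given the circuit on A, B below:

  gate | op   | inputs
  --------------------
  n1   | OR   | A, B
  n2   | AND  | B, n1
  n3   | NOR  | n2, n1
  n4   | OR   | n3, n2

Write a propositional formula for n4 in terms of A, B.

((B AND (A OR B)) NOR (A OR B)) OR (B AND (A OR B))

n1 = A OR B
n2 = B AND n1 = B AND (A OR B)
n3 = n2 NOR n1 = (B AND (A OR B)) NOR (A OR B)
n4 = n3 OR n2 = ((B AND (A OR B)) NOR (A OR B)) OR (B AND (A OR B))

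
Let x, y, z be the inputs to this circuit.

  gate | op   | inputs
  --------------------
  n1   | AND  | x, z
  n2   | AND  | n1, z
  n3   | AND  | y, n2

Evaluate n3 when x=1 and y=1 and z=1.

1

n1 = 1 AND 1 = 1
n2 = 1 AND 1 = 1
n3 = 1 AND 1 = 1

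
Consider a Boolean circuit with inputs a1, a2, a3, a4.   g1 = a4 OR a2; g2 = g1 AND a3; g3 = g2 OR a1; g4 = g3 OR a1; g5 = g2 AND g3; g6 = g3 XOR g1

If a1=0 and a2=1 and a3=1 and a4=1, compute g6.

0

g1 = 1 OR 1 = 1
g2 = 1 AND 1 = 1
g3 = 1 OR 0 = 1
g6 = 1 XOR 1 = 0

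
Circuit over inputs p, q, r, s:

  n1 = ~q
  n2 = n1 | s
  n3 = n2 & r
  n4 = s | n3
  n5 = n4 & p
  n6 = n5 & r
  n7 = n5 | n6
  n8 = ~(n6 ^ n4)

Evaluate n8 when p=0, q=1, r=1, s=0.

1

n1 = ~1 = 0
n2 = 0 | 0 = 0
n3 = 0 & 1 = 0
n4 = 0 | 0 = 0
n5 = 0 & 0 = 0
n6 = 0 & 1 = 0
n8 = ~(0 ^ 0) = 1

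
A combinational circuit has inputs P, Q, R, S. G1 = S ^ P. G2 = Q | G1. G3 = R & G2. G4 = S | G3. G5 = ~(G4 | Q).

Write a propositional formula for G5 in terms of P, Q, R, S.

~((S | (R & (Q | (S ^ P)))) | Q)

G1 = S ^ P
G2 = Q | G1 = Q | (S ^ P)
G3 = R & G2 = R & (Q | (S ^ P))
G4 = S | G3 = S | (R & (Q | (S ^ P)))
G5 = ~(G4 | Q) = ~((S | (R & (Q | (S ^ P)))) | Q)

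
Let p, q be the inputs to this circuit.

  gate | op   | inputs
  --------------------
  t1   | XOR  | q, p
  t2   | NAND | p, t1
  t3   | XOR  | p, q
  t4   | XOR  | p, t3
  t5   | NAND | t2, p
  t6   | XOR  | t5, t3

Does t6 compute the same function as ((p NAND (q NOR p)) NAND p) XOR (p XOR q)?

No

t1 = q XOR p
t2 = p NAND t1 = p NAND (q XOR p)
t3 = p XOR q
t5 = t2 NAND p = (p NAND (q XOR p)) NAND p
t6 = t5 XOR t3 = ((p NAND (q XOR p)) NAND p) XOR (p XOR q)
At p=1, q=0: circuit gives 0, formula gives 1.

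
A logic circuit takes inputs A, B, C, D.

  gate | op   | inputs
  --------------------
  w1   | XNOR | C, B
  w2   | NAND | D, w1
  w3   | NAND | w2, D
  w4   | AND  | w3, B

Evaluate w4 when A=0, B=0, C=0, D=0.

w1 = 0 XNOR 0 = 1
w2 = 0 NAND 1 = 1
w3 = 1 NAND 0 = 1
w4 = 1 AND 0 = 0

0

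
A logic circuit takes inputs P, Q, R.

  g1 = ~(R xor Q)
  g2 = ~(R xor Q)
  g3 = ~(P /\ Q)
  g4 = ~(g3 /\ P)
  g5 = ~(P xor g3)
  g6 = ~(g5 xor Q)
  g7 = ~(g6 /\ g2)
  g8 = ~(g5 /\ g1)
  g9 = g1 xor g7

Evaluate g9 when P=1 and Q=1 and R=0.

g1 = ~(0 xor 1) = 0
g2 = ~(0 xor 1) = 0
g3 = ~(1 /\ 1) = 0
g5 = ~(1 xor 0) = 0
g6 = ~(0 xor 1) = 0
g7 = ~(0 /\ 0) = 1
g9 = 0 xor 1 = 1

1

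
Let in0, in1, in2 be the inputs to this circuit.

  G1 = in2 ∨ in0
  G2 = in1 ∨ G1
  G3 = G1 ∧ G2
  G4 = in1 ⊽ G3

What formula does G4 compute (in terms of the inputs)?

G1 = in2 ∨ in0
G2 = in1 ∨ G1 = in1 ∨ (in2 ∨ in0)
G3 = G1 ∧ G2 = (in2 ∨ in0) ∧ (in1 ∨ (in2 ∨ in0))
G4 = in1 ⊽ G3 = in1 ⊽ ((in2 ∨ in0) ∧ (in1 ∨ (in2 ∨ in0)))

in1 ⊽ ((in2 ∨ in0) ∧ (in1 ∨ (in2 ∨ in0)))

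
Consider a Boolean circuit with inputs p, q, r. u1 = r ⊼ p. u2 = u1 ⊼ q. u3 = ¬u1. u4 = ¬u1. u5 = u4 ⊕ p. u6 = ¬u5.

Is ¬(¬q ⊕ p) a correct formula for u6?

u1 = r ⊼ p
u4 = ¬u1 = ¬(r ⊼ p)
u5 = u4 ⊕ p = ¬(r ⊼ p) ⊕ p
u6 = ¬u5 = ¬(¬(r ⊼ p) ⊕ p)
At p=0, q=0, r=0: circuit gives 1, formula gives 0.

No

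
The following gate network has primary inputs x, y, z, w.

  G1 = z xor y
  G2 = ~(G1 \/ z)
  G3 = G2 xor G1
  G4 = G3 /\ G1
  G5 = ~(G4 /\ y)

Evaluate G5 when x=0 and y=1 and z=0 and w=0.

G1 = 0 xor 1 = 1
G2 = ~(1 \/ 0) = 0
G3 = 0 xor 1 = 1
G4 = 1 /\ 1 = 1
G5 = ~(1 /\ 1) = 0

0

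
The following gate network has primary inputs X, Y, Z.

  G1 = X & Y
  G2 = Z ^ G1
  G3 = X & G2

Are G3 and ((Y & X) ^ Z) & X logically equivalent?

Yes

G1 = X & Y
G2 = Z ^ G1 = Z ^ (X & Y)
G3 = X & G2 = X & (Z ^ (X & Y))
At X=0, Y=0, Z=0: circuit gives 0, formula gives 0.
At X=1, Y=0, Z=1: circuit gives 1, formula gives 1.
Agrees on all 8 inputs.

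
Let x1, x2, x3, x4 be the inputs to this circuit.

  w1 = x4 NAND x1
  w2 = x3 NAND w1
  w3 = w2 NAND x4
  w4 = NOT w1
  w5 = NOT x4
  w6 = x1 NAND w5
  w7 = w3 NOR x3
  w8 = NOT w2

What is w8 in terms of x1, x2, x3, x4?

NOT (x3 NAND (x4 NAND x1))

w1 = x4 NAND x1
w2 = x3 NAND w1 = x3 NAND (x4 NAND x1)
w8 = NOT w2 = NOT (x3 NAND (x4 NAND x1))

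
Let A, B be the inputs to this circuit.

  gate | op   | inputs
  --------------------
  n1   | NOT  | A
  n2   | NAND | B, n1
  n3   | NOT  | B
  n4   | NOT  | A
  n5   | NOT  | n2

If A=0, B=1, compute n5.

n1 = NOT 0 = 1
n2 = 1 NAND 1 = 0
n5 = NOT 0 = 1

1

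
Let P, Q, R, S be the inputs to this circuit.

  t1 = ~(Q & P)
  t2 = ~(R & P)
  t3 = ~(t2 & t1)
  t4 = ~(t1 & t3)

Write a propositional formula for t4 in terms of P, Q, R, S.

~((~(Q & P)) & (~((~(R & P)) & (~(Q & P)))))

t1 = ~(Q & P)
t2 = ~(R & P)
t3 = ~(t2 & t1) = ~((~(R & P)) & (~(Q & P)))
t4 = ~(t1 & t3) = ~((~(Q & P)) & (~((~(R & P)) & (~(Q & P)))))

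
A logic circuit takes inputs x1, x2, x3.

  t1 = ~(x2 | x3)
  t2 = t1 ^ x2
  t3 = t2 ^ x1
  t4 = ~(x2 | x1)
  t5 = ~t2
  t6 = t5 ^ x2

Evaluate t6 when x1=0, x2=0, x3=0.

t1 = ~(0 | 0) = 1
t2 = 1 ^ 0 = 1
t5 = ~1 = 0
t6 = 0 ^ 0 = 0

0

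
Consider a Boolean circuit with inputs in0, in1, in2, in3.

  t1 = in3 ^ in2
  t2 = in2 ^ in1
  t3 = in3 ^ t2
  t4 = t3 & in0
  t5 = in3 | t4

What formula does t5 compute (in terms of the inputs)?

in3 | ((in3 ^ (in2 ^ in1)) & in0)

t2 = in2 ^ in1
t3 = in3 ^ t2 = in3 ^ (in2 ^ in1)
t4 = t3 & in0 = (in3 ^ (in2 ^ in1)) & in0
t5 = in3 | t4 = in3 | ((in3 ^ (in2 ^ in1)) & in0)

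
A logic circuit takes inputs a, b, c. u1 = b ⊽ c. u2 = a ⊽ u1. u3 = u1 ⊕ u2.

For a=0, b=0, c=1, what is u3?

1

u1 = 0 ⊽ 1 = 0
u2 = 0 ⊽ 0 = 1
u3 = 0 ⊕ 1 = 1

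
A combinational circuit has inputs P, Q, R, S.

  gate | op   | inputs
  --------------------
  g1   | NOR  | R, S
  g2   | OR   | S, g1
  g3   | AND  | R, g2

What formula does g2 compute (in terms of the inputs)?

S OR (R NOR S)

g1 = R NOR S
g2 = S OR g1 = S OR (R NOR S)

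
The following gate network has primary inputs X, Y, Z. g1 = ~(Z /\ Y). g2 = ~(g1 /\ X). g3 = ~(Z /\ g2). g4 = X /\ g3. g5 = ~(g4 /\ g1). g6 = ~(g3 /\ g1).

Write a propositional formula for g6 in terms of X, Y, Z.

~((~(Z /\ (~((~(Z /\ Y)) /\ X)))) /\ (~(Z /\ Y)))

g1 = ~(Z /\ Y)
g2 = ~(g1 /\ X) = ~((~(Z /\ Y)) /\ X)
g3 = ~(Z /\ g2) = ~(Z /\ (~((~(Z /\ Y)) /\ X)))
g6 = ~(g3 /\ g1) = ~((~(Z /\ (~((~(Z /\ Y)) /\ X)))) /\ (~(Z /\ Y)))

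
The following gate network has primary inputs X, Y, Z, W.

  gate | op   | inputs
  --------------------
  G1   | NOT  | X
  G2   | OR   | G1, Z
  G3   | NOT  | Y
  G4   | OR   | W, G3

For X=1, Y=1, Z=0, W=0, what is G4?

G3 = NOT 1 = 0
G4 = 0 OR 0 = 0

0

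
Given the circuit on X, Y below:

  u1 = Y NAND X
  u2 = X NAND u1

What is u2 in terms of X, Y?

u1 = Y NAND X
u2 = X NAND u1 = X NAND (Y NAND X)

X NAND (Y NAND X)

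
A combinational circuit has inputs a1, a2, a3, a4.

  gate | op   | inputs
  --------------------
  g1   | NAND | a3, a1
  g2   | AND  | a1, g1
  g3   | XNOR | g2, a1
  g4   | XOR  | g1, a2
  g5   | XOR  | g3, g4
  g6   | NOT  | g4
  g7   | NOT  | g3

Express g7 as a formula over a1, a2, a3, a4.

g1 = a3 NAND a1
g2 = a1 AND g1 = a1 AND (a3 NAND a1)
g3 = g2 XNOR a1 = (a1 AND (a3 NAND a1)) XNOR a1
g7 = NOT g3 = NOT ((a1 AND (a3 NAND a1)) XNOR a1)

NOT ((a1 AND (a3 NAND a1)) XNOR a1)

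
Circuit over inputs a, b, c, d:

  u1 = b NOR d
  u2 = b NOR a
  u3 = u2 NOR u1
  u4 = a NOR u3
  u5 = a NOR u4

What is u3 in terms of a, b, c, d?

(b NOR a) NOR (b NOR d)

u1 = b NOR d
u2 = b NOR a
u3 = u2 NOR u1 = (b NOR a) NOR (b NOR d)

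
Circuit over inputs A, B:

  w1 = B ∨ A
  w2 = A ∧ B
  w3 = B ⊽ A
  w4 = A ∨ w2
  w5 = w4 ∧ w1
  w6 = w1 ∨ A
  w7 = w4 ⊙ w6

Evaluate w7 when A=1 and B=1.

w1 = 1 ∨ 1 = 1
w2 = 1 ∧ 1 = 1
w4 = 1 ∨ 1 = 1
w6 = 1 ∨ 1 = 1
w7 = 1 ⊙ 1 = 1

1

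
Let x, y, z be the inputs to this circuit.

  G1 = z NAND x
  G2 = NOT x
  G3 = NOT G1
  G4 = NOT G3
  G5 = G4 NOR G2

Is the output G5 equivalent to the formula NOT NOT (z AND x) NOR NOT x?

G1 = z NAND x
G2 = NOT x
G3 = NOT G1 = NOT (z NAND x)
G4 = NOT G3 = NOT NOT (z NAND x)
G5 = G4 NOR G2 = NOT NOT (z NAND x) NOR NOT x
At x=1, y=0, z=0: circuit gives 0, formula gives 1.

No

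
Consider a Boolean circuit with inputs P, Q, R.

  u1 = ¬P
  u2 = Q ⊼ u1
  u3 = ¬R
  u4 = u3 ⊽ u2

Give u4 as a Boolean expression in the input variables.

¬R ⊽ (Q ⊼ ¬P)

u1 = ¬P
u2 = Q ⊼ u1 = Q ⊼ ¬P
u3 = ¬R
u4 = u3 ⊽ u2 = ¬R ⊽ (Q ⊼ ¬P)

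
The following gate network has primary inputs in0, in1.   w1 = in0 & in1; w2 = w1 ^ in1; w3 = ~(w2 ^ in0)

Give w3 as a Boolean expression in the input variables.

~(((in0 & in1) ^ in1) ^ in0)

w1 = in0 & in1
w2 = w1 ^ in1 = (in0 & in1) ^ in1
w3 = ~(w2 ^ in0) = ~(((in0 & in1) ^ in1) ^ in0)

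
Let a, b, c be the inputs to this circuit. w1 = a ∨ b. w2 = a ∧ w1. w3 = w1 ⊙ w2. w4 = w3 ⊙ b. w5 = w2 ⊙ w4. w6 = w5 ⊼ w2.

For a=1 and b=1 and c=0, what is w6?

w1 = 1 ∨ 1 = 1
w2 = 1 ∧ 1 = 1
w3 = 1 ⊙ 1 = 1
w4 = 1 ⊙ 1 = 1
w5 = 1 ⊙ 1 = 1
w6 = 1 ⊼ 1 = 0

0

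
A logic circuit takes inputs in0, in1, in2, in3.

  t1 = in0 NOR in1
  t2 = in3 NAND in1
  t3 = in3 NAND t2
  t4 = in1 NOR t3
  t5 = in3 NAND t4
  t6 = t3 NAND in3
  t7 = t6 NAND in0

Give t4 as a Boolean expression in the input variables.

in1 NOR (in3 NAND (in3 NAND in1))

t2 = in3 NAND in1
t3 = in3 NAND t2 = in3 NAND (in3 NAND in1)
t4 = in1 NOR t3 = in1 NOR (in3 NAND (in3 NAND in1))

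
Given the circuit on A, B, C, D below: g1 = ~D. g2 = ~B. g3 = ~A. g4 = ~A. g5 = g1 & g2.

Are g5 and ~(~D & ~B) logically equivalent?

g1 = ~D
g2 = ~B
g5 = g1 & g2 = ~D & ~B
At A=0, B=0, C=0, D=0: circuit gives 1, formula gives 0.

No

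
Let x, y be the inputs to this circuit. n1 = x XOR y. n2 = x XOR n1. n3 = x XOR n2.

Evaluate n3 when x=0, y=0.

n1 = 0 XOR 0 = 0
n2 = 0 XOR 0 = 0
n3 = 0 XOR 0 = 0

0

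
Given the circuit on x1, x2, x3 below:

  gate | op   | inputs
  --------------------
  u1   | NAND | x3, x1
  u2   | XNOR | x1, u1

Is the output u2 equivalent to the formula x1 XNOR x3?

u1 = x3 NAND x1
u2 = x1 XNOR u1 = x1 XNOR (x3 NAND x1)
At x1=0, x2=0, x3=0: circuit gives 0, formula gives 1.

No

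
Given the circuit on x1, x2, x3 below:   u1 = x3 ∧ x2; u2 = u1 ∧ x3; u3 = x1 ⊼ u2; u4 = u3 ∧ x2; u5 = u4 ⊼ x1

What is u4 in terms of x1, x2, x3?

u1 = x3 ∧ x2
u2 = u1 ∧ x3 = (x3 ∧ x2) ∧ x3
u3 = x1 ⊼ u2 = x1 ⊼ ((x3 ∧ x2) ∧ x3)
u4 = u3 ∧ x2 = (x1 ⊼ ((x3 ∧ x2) ∧ x3)) ∧ x2

(x1 ⊼ ((x3 ∧ x2) ∧ x3)) ∧ x2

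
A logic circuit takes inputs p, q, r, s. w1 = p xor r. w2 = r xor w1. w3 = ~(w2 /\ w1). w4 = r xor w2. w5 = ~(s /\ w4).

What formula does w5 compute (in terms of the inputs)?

w1 = p xor r
w2 = r xor w1 = r xor (p xor r)
w4 = r xor w2 = r xor (r xor (p xor r))
w5 = ~(s /\ w4) = ~(s /\ (r xor (r xor (p xor r))))

~(s /\ (r xor (r xor (p xor r))))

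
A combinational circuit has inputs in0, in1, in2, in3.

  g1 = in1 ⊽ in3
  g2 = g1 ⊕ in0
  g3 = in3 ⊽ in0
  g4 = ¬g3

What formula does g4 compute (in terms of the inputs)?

¬(in3 ⊽ in0)

g3 = in3 ⊽ in0
g4 = ¬g3 = ¬(in3 ⊽ in0)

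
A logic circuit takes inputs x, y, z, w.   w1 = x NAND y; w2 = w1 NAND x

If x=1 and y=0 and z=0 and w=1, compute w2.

w1 = 1 NAND 0 = 1
w2 = 1 NAND 1 = 0

0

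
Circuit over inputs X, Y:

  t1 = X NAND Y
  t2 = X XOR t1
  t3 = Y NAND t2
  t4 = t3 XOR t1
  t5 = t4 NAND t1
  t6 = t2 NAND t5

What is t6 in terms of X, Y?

(X XOR (X NAND Y)) NAND (((Y NAND (X XOR (X NAND Y))) XOR (X NAND Y)) NAND (X NAND Y))

t1 = X NAND Y
t2 = X XOR t1 = X XOR (X NAND Y)
t3 = Y NAND t2 = Y NAND (X XOR (X NAND Y))
t4 = t3 XOR t1 = (Y NAND (X XOR (X NAND Y))) XOR (X NAND Y)
t5 = t4 NAND t1 = ((Y NAND (X XOR (X NAND Y))) XOR (X NAND Y)) NAND (X NAND Y)
t6 = t2 NAND t5 = (X XOR (X NAND Y)) NAND (((Y NAND (X XOR (X NAND Y))) XOR (X NAND Y)) NAND (X NAND Y))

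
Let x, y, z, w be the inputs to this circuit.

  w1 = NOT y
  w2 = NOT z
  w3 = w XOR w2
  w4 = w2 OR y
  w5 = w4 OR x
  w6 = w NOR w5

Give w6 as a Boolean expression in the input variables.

w2 = NOT z
w4 = w2 OR y = NOT z OR y
w5 = w4 OR x = (NOT z OR y) OR x
w6 = w NOR w5 = w NOR ((NOT z OR y) OR x)

w NOR ((NOT z OR y) OR x)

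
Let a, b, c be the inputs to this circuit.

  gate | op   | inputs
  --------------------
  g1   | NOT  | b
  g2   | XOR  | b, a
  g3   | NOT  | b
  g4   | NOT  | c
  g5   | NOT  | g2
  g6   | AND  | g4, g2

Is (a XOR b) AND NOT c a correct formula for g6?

Yes

g2 = b XOR a
g4 = NOT c
g6 = g4 AND g2 = NOT c AND (b XOR a)
At a=0, b=0, c=0: circuit gives 0, formula gives 0.
At a=0, b=1, c=0: circuit gives 1, formula gives 1.
Agrees on all 8 inputs.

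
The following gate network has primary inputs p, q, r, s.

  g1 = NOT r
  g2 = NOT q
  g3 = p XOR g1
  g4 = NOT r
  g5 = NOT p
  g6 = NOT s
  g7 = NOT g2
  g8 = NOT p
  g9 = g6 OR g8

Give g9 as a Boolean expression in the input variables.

NOT s OR NOT p

g6 = NOT s
g8 = NOT p
g9 = g6 OR g8 = NOT s OR NOT p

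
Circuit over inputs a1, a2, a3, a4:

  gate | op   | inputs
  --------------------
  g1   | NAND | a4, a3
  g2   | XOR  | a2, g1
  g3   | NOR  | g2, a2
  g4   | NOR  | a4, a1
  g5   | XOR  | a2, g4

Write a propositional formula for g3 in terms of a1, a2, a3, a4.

(a2 XOR (a4 NAND a3)) NOR a2

g1 = a4 NAND a3
g2 = a2 XOR g1 = a2 XOR (a4 NAND a3)
g3 = g2 NOR a2 = (a2 XOR (a4 NAND a3)) NOR a2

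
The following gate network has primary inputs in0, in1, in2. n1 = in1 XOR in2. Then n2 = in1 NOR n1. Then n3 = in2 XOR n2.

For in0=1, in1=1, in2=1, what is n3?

1

n1 = 1 XOR 1 = 0
n2 = 1 NOR 0 = 0
n3 = 1 XOR 0 = 1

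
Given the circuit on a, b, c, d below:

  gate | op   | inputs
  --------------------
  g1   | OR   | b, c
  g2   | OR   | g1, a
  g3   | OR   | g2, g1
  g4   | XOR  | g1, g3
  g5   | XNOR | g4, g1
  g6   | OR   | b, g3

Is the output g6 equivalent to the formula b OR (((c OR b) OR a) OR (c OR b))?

Yes

g1 = b OR c
g2 = g1 OR a = (b OR c) OR a
g3 = g2 OR g1 = ((b OR c) OR a) OR (b OR c)
g6 = b OR g3 = b OR (((b OR c) OR a) OR (b OR c))
At a=0, b=0, c=0, d=0: circuit gives 0, formula gives 0.
At a=0, b=0, c=1, d=0: circuit gives 1, formula gives 1.
Agrees on all 16 inputs.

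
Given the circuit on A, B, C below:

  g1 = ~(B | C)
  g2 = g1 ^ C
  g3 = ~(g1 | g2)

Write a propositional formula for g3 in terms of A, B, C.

g1 = ~(B | C)
g2 = g1 ^ C = (~(B | C)) ^ C
g3 = ~(g1 | g2) = ~((~(B | C)) | ((~(B | C)) ^ C))

~((~(B | C)) | ((~(B | C)) ^ C))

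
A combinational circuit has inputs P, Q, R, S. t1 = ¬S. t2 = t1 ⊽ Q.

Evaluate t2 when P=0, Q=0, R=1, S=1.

1

t1 = ¬1 = 0
t2 = 0 ⊽ 0 = 1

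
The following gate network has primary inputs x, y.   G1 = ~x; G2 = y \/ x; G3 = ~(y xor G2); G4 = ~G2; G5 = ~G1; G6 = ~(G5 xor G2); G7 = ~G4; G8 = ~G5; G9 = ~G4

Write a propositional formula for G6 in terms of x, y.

~(~~x xor (y \/ x))

G1 = ~x
G2 = y \/ x
G5 = ~G1 = ~~x
G6 = ~(G5 xor G2) = ~(~~x xor (y \/ x))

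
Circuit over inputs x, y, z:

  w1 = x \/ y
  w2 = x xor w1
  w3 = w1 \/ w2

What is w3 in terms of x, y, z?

(x \/ y) \/ (x xor (x \/ y))

w1 = x \/ y
w2 = x xor w1 = x xor (x \/ y)
w3 = w1 \/ w2 = (x \/ y) \/ (x xor (x \/ y))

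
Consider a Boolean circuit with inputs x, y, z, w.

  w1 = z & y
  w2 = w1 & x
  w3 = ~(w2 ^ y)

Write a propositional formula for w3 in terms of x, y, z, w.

~(((z & y) & x) ^ y)

w1 = z & y
w2 = w1 & x = (z & y) & x
w3 = ~(w2 ^ y) = ~(((z & y) & x) ^ y)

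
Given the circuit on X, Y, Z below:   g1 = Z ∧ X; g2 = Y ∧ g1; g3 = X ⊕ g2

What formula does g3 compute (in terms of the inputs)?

g1 = Z ∧ X
g2 = Y ∧ g1 = Y ∧ (Z ∧ X)
g3 = X ⊕ g2 = X ⊕ (Y ∧ (Z ∧ X))

X ⊕ (Y ∧ (Z ∧ X))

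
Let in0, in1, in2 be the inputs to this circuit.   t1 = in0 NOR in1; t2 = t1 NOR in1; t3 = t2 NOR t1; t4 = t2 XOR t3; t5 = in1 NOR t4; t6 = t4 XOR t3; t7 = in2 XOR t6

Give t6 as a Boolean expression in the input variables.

(((in0 NOR in1) NOR in1) XOR (((in0 NOR in1) NOR in1) NOR (in0 NOR in1))) XOR (((in0 NOR in1) NOR in1) NOR (in0 NOR in1))

t1 = in0 NOR in1
t2 = t1 NOR in1 = (in0 NOR in1) NOR in1
t3 = t2 NOR t1 = ((in0 NOR in1) NOR in1) NOR (in0 NOR in1)
t4 = t2 XOR t3 = ((in0 NOR in1) NOR in1) XOR (((in0 NOR in1) NOR in1) NOR (in0 NOR in1))
t6 = t4 XOR t3 = (((in0 NOR in1) NOR in1) XOR (((in0 NOR in1) NOR in1) NOR (in0 NOR in1))) XOR (((in0 NOR in1) NOR in1) NOR (in0 NOR in1))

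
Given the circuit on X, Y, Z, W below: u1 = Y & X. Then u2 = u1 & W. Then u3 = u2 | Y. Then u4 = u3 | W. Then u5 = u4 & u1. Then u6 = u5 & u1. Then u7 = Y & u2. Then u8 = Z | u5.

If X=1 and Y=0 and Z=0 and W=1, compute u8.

0

u1 = 0 & 1 = 0
u2 = 0 & 1 = 0
u3 = 0 | 0 = 0
u4 = 0 | 1 = 1
u5 = 1 & 0 = 0
u8 = 0 | 0 = 0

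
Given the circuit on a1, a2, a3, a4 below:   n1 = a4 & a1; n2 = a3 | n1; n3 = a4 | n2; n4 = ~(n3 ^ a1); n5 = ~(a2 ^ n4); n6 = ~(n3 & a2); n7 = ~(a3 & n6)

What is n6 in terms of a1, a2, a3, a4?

~((a4 | (a3 | (a4 & a1))) & a2)

n1 = a4 & a1
n2 = a3 | n1 = a3 | (a4 & a1)
n3 = a4 | n2 = a4 | (a3 | (a4 & a1))
n6 = ~(n3 & a2) = ~((a4 | (a3 | (a4 & a1))) & a2)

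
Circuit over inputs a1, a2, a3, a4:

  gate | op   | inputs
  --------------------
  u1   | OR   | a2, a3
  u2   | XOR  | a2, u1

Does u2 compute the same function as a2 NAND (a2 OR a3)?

No

u1 = a2 OR a3
u2 = a2 XOR u1 = a2 XOR (a2 OR a3)
At a1=0, a2=0, a3=0, a4=0: circuit gives 0, formula gives 1.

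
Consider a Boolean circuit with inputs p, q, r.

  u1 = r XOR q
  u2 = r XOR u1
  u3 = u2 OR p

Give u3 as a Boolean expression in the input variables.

u1 = r XOR q
u2 = r XOR u1 = r XOR (r XOR q)
u3 = u2 OR p = (r XOR (r XOR q)) OR p

(r XOR (r XOR q)) OR p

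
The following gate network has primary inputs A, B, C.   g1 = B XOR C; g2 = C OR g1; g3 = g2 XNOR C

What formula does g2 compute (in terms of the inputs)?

C OR (B XOR C)

g1 = B XOR C
g2 = C OR g1 = C OR (B XOR C)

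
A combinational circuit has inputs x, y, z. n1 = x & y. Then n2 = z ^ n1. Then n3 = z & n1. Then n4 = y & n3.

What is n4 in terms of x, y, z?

n1 = x & y
n3 = z & n1 = z & (x & y)
n4 = y & n3 = y & (z & (x & y))

y & (z & (x & y))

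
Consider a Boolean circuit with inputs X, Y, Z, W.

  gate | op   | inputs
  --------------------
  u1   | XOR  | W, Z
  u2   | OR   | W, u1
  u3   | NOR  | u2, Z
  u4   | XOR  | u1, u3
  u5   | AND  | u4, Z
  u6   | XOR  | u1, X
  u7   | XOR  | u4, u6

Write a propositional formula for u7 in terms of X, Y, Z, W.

((W XOR Z) XOR ((W OR (W XOR Z)) NOR Z)) XOR ((W XOR Z) XOR X)

u1 = W XOR Z
u2 = W OR u1 = W OR (W XOR Z)
u3 = u2 NOR Z = (W OR (W XOR Z)) NOR Z
u4 = u1 XOR u3 = (W XOR Z) XOR ((W OR (W XOR Z)) NOR Z)
u6 = u1 XOR X = (W XOR Z) XOR X
u7 = u4 XOR u6 = ((W XOR Z) XOR ((W OR (W XOR Z)) NOR Z)) XOR ((W XOR Z) XOR X)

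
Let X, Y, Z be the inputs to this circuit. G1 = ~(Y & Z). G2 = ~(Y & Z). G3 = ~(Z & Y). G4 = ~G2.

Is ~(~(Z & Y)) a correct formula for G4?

G2 = ~(Y & Z)
G4 = ~G2 = ~(~(Y & Z))
At X=0, Y=0, Z=0: circuit gives 0, formula gives 0.
At X=0, Y=1, Z=1: circuit gives 1, formula gives 1.
Agrees on all 8 inputs.

Yes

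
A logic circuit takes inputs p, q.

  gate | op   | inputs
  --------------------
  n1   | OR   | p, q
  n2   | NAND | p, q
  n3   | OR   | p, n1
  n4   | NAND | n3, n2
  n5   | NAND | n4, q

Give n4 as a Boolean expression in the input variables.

(p OR (p OR q)) NAND (p NAND q)

n1 = p OR q
n2 = p NAND q
n3 = p OR n1 = p OR (p OR q)
n4 = n3 NAND n2 = (p OR (p OR q)) NAND (p NAND q)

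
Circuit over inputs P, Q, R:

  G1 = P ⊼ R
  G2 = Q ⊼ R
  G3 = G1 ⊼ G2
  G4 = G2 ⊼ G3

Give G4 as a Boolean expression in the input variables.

G1 = P ⊼ R
G2 = Q ⊼ R
G3 = G1 ⊼ G2 = (P ⊼ R) ⊼ (Q ⊼ R)
G4 = G2 ⊼ G3 = (Q ⊼ R) ⊼ ((P ⊼ R) ⊼ (Q ⊼ R))

(Q ⊼ R) ⊼ ((P ⊼ R) ⊼ (Q ⊼ R))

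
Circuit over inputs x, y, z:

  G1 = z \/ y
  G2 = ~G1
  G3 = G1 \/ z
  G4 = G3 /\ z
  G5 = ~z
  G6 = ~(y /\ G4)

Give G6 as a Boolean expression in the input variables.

G1 = z \/ y
G3 = G1 \/ z = (z \/ y) \/ z
G4 = G3 /\ z = ((z \/ y) \/ z) /\ z
G6 = ~(y /\ G4) = ~(y /\ (((z \/ y) \/ z) /\ z))

~(y /\ (((z \/ y) \/ z) /\ z))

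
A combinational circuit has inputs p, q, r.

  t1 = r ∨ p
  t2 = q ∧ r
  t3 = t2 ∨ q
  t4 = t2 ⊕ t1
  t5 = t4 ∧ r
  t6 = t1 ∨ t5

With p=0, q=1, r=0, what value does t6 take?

0

t1 = 0 ∨ 0 = 0
t2 = 1 ∧ 0 = 0
t4 = 0 ⊕ 0 = 0
t5 = 0 ∧ 0 = 0
t6 = 0 ∨ 0 = 0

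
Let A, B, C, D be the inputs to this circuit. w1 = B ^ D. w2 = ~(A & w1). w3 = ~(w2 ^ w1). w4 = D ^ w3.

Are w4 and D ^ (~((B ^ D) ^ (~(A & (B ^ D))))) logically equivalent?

Yes

w1 = B ^ D
w2 = ~(A & w1) = ~(A & (B ^ D))
w3 = ~(w2 ^ w1) = ~((~(A & (B ^ D))) ^ (B ^ D))
w4 = D ^ w3 = D ^ (~((~(A & (B ^ D))) ^ (B ^ D)))
At A=0, B=0, C=0, D=0: circuit gives 0, formula gives 0.
At A=0, B=1, C=0, D=0: circuit gives 1, formula gives 1.
Agrees on all 16 inputs.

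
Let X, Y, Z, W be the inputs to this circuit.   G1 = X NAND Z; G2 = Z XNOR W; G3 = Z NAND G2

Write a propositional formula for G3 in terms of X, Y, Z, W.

Z NAND (Z XNOR W)

G2 = Z XNOR W
G3 = Z NAND G2 = Z NAND (Z XNOR W)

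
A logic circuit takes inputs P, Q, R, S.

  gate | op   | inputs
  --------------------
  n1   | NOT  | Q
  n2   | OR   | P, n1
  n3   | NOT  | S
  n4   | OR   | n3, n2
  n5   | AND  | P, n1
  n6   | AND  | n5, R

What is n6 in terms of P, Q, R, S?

n1 = NOT Q
n5 = P AND n1 = P AND NOT Q
n6 = n5 AND R = (P AND NOT Q) AND R

(P AND NOT Q) AND R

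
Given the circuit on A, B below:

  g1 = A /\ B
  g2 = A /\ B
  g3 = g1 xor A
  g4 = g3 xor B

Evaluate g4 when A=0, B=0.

0

g1 = 0 /\ 0 = 0
g3 = 0 xor 0 = 0
g4 = 0 xor 0 = 0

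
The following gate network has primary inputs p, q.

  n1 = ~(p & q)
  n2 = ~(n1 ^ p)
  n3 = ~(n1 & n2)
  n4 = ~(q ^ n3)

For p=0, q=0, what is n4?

n1 = ~(0 & 0) = 1
n2 = ~(1 ^ 0) = 0
n3 = ~(1 & 0) = 1
n4 = ~(0 ^ 1) = 0

0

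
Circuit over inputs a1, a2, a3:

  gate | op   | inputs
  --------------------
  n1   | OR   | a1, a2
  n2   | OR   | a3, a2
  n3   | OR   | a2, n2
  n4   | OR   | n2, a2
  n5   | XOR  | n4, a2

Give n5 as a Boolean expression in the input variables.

n2 = a3 OR a2
n4 = n2 OR a2 = (a3 OR a2) OR a2
n5 = n4 XOR a2 = ((a3 OR a2) OR a2) XOR a2

((a3 OR a2) OR a2) XOR a2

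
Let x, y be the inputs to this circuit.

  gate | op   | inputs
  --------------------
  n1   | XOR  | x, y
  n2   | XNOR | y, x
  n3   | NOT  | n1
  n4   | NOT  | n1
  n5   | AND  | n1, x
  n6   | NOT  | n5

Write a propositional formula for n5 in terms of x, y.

n1 = x XOR y
n5 = n1 AND x = (x XOR y) AND x

(x XOR y) AND x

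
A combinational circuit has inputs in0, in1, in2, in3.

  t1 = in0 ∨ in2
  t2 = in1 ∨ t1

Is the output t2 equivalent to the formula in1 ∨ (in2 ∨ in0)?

Yes

t1 = in0 ∨ in2
t2 = in1 ∨ t1 = in1 ∨ (in0 ∨ in2)
At in0=0, in1=0, in2=0, in3=0: circuit gives 0, formula gives 0.
At in0=0, in1=0, in2=1, in3=0: circuit gives 1, formula gives 1.
Agrees on all 16 inputs.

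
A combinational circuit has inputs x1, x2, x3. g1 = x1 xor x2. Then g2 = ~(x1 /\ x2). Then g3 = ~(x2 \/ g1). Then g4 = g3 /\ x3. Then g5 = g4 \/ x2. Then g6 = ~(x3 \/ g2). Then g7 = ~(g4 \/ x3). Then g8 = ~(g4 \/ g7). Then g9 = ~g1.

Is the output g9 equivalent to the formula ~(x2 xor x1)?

Yes

g1 = x1 xor x2
g9 = ~g1 = ~(x1 xor x2)
At x1=0, x2=1, x3=0: circuit gives 0, formula gives 0.
At x1=0, x2=0, x3=0: circuit gives 1, formula gives 1.
Agrees on all 8 inputs.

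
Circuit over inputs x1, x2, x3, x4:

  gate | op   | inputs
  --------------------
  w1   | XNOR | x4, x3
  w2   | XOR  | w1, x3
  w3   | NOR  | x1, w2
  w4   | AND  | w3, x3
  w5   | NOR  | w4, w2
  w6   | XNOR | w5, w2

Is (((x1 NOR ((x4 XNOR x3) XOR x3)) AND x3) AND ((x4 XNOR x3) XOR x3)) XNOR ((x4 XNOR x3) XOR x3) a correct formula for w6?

w1 = x4 XNOR x3
w2 = w1 XOR x3 = (x4 XNOR x3) XOR x3
w3 = x1 NOR w2 = x1 NOR ((x4 XNOR x3) XOR x3)
w4 = w3 AND x3 = (x1 NOR ((x4 XNOR x3) XOR x3)) AND x3
w5 = w4 NOR w2 = ((x1 NOR ((x4 XNOR x3) XOR x3)) AND x3) NOR ((x4 XNOR x3) XOR x3)
w6 = w5 XNOR w2 = (((x1 NOR ((x4 XNOR x3) XOR x3)) AND x3) NOR ((x4 XNOR x3) XOR x3)) XNOR ((x4 XNOR x3) XOR x3)
At x1=0, x2=0, x3=0, x4=1: circuit gives 0, formula gives 1.

No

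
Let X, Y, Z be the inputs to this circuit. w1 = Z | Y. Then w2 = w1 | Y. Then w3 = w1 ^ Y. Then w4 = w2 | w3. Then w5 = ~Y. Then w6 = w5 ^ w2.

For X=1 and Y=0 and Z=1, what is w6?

0

w1 = 1 | 0 = 1
w2 = 1 | 0 = 1
w5 = ~0 = 1
w6 = 1 ^ 1 = 0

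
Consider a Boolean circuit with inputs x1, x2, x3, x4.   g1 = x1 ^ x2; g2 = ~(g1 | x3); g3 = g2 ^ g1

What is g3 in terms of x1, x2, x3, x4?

g1 = x1 ^ x2
g2 = ~(g1 | x3) = ~((x1 ^ x2) | x3)
g3 = g2 ^ g1 = (~((x1 ^ x2) | x3)) ^ (x1 ^ x2)

(~((x1 ^ x2) | x3)) ^ (x1 ^ x2)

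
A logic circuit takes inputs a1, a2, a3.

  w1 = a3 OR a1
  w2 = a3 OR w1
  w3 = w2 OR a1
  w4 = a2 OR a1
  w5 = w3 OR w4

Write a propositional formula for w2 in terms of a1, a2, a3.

w1 = a3 OR a1
w2 = a3 OR w1 = a3 OR (a3 OR a1)

a3 OR (a3 OR a1)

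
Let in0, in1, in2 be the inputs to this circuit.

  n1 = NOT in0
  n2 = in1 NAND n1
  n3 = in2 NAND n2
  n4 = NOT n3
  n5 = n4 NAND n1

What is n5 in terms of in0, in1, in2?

NOT (in2 NAND (in1 NAND NOT in0)) NAND NOT in0

n1 = NOT in0
n2 = in1 NAND n1 = in1 NAND NOT in0
n3 = in2 NAND n2 = in2 NAND (in1 NAND NOT in0)
n4 = NOT n3 = NOT (in2 NAND (in1 NAND NOT in0))
n5 = n4 NAND n1 = NOT (in2 NAND (in1 NAND NOT in0)) NAND NOT in0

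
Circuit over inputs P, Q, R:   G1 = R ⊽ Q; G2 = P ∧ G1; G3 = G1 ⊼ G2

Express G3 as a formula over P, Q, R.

G1 = R ⊽ Q
G2 = P ∧ G1 = P ∧ (R ⊽ Q)
G3 = G1 ⊼ G2 = (R ⊽ Q) ⊼ (P ∧ (R ⊽ Q))

(R ⊽ Q) ⊼ (P ∧ (R ⊽ Q))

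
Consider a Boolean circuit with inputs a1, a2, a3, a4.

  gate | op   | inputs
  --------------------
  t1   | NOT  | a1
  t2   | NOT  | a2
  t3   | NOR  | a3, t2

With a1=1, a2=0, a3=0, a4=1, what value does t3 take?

0

t2 = NOT 0 = 1
t3 = 0 NOR 1 = 0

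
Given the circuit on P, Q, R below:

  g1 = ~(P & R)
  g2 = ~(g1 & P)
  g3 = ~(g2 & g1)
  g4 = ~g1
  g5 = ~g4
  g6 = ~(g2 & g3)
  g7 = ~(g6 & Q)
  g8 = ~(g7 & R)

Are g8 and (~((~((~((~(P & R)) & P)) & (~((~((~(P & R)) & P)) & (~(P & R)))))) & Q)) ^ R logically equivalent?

g1 = ~(P & R)
g2 = ~(g1 & P) = ~((~(P & R)) & P)
g3 = ~(g2 & g1) = ~((~((~(P & R)) & P)) & (~(P & R)))
g6 = ~(g2 & g3) = ~((~((~(P & R)) & P)) & (~((~((~(P & R)) & P)) & (~(P & R)))))
g7 = ~(g6 & Q) = ~((~((~((~(P & R)) & P)) & (~((~((~(P & R)) & P)) & (~(P & R)))))) & Q)
g8 = ~(g7 & R) = ~((~((~((~((~(P & R)) & P)) & (~((~((~(P & R)) & P)) & (~(P & R)))))) & Q)) & R)
At P=0, Q=1, R=0: circuit gives 1, formula gives 0.

No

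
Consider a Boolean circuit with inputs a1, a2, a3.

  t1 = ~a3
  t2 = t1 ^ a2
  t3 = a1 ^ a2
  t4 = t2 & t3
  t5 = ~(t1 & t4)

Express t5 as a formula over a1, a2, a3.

t1 = ~a3
t2 = t1 ^ a2 = ~a3 ^ a2
t3 = a1 ^ a2
t4 = t2 & t3 = (~a3 ^ a2) & (a1 ^ a2)
t5 = ~(t1 & t4) = ~(~a3 & ((~a3 ^ a2) & (a1 ^ a2)))

~(~a3 & ((~a3 ^ a2) & (a1 ^ a2)))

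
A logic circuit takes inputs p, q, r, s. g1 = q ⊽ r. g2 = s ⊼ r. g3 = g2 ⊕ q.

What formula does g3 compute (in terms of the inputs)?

g2 = s ⊼ r
g3 = g2 ⊕ q = (s ⊼ r) ⊕ q

(s ⊼ r) ⊕ q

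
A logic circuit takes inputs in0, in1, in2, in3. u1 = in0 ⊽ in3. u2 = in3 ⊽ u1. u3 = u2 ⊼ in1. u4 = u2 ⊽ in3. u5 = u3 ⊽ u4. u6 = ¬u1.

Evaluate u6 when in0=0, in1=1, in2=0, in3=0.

u1 = 0 ⊽ 0 = 1
u6 = ¬1 = 0

0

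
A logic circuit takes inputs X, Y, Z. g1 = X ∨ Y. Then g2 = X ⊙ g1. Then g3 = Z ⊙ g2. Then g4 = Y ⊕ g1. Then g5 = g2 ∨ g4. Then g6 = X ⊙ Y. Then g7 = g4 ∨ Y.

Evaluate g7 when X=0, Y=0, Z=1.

0

g1 = 0 ∨ 0 = 0
g4 = 0 ⊕ 0 = 0
g7 = 0 ∨ 0 = 0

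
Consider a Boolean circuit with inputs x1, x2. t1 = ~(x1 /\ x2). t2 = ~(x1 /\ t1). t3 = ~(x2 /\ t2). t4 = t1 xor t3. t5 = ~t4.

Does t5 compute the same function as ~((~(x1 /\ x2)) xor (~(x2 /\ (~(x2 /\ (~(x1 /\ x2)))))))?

t1 = ~(x1 /\ x2)
t2 = ~(x1 /\ t1) = ~(x1 /\ (~(x1 /\ x2)))
t3 = ~(x2 /\ t2) = ~(x2 /\ (~(x1 /\ (~(x1 /\ x2)))))
t4 = t1 xor t3 = (~(x1 /\ x2)) xor (~(x2 /\ (~(x1 /\ (~(x1 /\ x2))))))
t5 = ~t4 = ~((~(x1 /\ x2)) xor (~(x2 /\ (~(x1 /\ (~(x1 /\ x2)))))))
At x1=0, x2=1: circuit gives 0, formula gives 1.

No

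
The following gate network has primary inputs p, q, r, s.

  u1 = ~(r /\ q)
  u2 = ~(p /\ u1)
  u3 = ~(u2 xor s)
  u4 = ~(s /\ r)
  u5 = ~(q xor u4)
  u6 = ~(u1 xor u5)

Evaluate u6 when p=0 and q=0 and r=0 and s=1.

0

u1 = ~(0 /\ 0) = 1
u4 = ~(1 /\ 0) = 1
u5 = ~(0 xor 1) = 0
u6 = ~(1 xor 0) = 0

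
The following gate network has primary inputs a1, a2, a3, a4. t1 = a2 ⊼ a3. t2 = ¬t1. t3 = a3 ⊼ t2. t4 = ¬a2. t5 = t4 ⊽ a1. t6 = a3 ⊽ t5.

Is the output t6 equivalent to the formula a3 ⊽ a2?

t4 = ¬a2
t5 = t4 ⊽ a1 = ¬a2 ⊽ a1
t6 = a3 ⊽ t5 = a3 ⊽ (¬a2 ⊽ a1)
At a1=1, a2=1, a3=0, a4=0: circuit gives 1, formula gives 0.

No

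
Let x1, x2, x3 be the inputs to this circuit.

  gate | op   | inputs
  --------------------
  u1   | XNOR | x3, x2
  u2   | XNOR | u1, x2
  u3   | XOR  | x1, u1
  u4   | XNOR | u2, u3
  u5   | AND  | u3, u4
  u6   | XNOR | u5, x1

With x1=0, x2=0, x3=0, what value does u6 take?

1

u1 = 0 XNOR 0 = 1
u2 = 1 XNOR 0 = 0
u3 = 0 XOR 1 = 1
u4 = 0 XNOR 1 = 0
u5 = 1 AND 0 = 0
u6 = 0 XNOR 0 = 1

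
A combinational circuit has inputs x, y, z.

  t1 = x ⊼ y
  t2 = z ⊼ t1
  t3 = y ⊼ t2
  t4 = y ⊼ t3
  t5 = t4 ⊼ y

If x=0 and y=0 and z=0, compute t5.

1

t1 = 0 ⊼ 0 = 1
t2 = 0 ⊼ 1 = 1
t3 = 0 ⊼ 1 = 1
t4 = 0 ⊼ 1 = 1
t5 = 1 ⊼ 0 = 1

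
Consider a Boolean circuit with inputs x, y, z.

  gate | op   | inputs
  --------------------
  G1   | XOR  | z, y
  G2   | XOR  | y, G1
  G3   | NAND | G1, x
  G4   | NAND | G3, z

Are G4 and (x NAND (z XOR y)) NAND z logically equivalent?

Yes

G1 = z XOR y
G3 = G1 NAND x = (z XOR y) NAND x
G4 = G3 NAND z = ((z XOR y) NAND x) NAND z
At x=0, y=0, z=1: circuit gives 0, formula gives 0.
At x=0, y=0, z=0: circuit gives 1, formula gives 1.
Agrees on all 8 inputs.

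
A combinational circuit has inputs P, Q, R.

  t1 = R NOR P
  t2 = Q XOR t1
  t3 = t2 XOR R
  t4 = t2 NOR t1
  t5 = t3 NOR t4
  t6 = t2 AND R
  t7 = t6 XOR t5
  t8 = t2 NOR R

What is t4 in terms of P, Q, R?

t1 = R NOR P
t2 = Q XOR t1 = Q XOR (R NOR P)
t4 = t2 NOR t1 = (Q XOR (R NOR P)) NOR (R NOR P)

(Q XOR (R NOR P)) NOR (R NOR P)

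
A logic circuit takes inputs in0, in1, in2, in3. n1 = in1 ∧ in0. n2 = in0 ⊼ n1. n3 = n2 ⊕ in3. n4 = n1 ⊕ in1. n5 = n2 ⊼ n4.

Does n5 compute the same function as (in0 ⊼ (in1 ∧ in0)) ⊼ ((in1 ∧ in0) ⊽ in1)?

No

n1 = in1 ∧ in0
n2 = in0 ⊼ n1 = in0 ⊼ (in1 ∧ in0)
n4 = n1 ⊕ in1 = (in1 ∧ in0) ⊕ in1
n5 = n2 ⊼ n4 = (in0 ⊼ (in1 ∧ in0)) ⊼ ((in1 ∧ in0) ⊕ in1)
At in0=0, in1=0, in2=0, in3=0: circuit gives 1, formula gives 0.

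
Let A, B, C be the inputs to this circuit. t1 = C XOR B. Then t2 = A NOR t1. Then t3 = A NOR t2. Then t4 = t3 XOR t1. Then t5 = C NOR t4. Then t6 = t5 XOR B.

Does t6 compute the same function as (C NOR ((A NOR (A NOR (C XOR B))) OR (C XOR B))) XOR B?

t1 = C XOR B
t2 = A NOR t1 = A NOR (C XOR B)
t3 = A NOR t2 = A NOR (A NOR (C XOR B))
t4 = t3 XOR t1 = (A NOR (A NOR (C XOR B))) XOR (C XOR B)
t5 = C NOR t4 = C NOR ((A NOR (A NOR (C XOR B))) XOR (C XOR B))
t6 = t5 XOR B = (C NOR ((A NOR (A NOR (C XOR B))) XOR (C XOR B))) XOR B
At A=0, B=1, C=0: circuit gives 0, formula gives 1.

No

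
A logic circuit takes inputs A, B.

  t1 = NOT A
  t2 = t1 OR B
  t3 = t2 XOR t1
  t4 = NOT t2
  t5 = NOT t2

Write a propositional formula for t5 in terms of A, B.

t1 = NOT A
t2 = t1 OR B = NOT A OR B
t5 = NOT t2 = NOT (NOT A OR B)

NOT (NOT A OR B)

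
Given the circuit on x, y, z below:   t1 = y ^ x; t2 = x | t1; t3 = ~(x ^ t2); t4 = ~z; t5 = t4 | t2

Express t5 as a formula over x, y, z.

~z | (x | (y ^ x))

t1 = y ^ x
t2 = x | t1 = x | (y ^ x)
t4 = ~z
t5 = t4 | t2 = ~z | (x | (y ^ x))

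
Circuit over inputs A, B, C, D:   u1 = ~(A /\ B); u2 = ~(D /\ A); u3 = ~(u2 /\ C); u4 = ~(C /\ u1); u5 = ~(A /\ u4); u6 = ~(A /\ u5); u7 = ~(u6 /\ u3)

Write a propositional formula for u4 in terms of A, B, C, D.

~(C /\ (~(A /\ B)))

u1 = ~(A /\ B)
u4 = ~(C /\ u1) = ~(C /\ (~(A /\ B)))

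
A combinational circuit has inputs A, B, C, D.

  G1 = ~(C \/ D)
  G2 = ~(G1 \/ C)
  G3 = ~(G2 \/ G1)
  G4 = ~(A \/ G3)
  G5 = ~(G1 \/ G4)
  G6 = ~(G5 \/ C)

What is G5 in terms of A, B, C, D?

G1 = ~(C \/ D)
G2 = ~(G1 \/ C) = ~((~(C \/ D)) \/ C)
G3 = ~(G2 \/ G1) = ~((~((~(C \/ D)) \/ C)) \/ (~(C \/ D)))
G4 = ~(A \/ G3) = ~(A \/ (~((~((~(C \/ D)) \/ C)) \/ (~(C \/ D)))))
G5 = ~(G1 \/ G4) = ~((~(C \/ D)) \/ (~(A \/ (~((~((~(C \/ D)) \/ C)) \/ (~(C \/ D)))))))

~((~(C \/ D)) \/ (~(A \/ (~((~((~(C \/ D)) \/ C)) \/ (~(C \/ D)))))))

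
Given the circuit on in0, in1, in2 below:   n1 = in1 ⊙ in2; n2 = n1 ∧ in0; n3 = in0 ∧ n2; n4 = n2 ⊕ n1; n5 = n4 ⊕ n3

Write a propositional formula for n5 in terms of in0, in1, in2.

(((in1 ⊙ in2) ∧ in0) ⊕ (in1 ⊙ in2)) ⊕ (in0 ∧ ((in1 ⊙ in2) ∧ in0))

n1 = in1 ⊙ in2
n2 = n1 ∧ in0 = (in1 ⊙ in2) ∧ in0
n3 = in0 ∧ n2 = in0 ∧ ((in1 ⊙ in2) ∧ in0)
n4 = n2 ⊕ n1 = ((in1 ⊙ in2) ∧ in0) ⊕ (in1 ⊙ in2)
n5 = n4 ⊕ n3 = (((in1 ⊙ in2) ∧ in0) ⊕ (in1 ⊙ in2)) ⊕ (in0 ∧ ((in1 ⊙ in2) ∧ in0))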